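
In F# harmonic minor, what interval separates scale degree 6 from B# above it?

Scale degree 6 of F# harmonic minor is D.
D up to B#: letters D→B make it a sixth; 10 semitones makes it augmented.

augmented sixth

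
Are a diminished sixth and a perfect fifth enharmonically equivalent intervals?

Yes

A diminished sixth spans 7 semitones; a perfect fifth spans 7.
They are enharmonically equivalent.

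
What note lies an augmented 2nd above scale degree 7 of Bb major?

Scale degree 7 of Bb major is A.
An augmented second (3 semitones) above A lands on the letter B, giving B#.

B#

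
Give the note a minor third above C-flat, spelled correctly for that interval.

A third above C lands on the letter E.
A minor third spans 3 semitones, so Cb moves to pitch class 2. On the letter E that is Ebb.

Ebb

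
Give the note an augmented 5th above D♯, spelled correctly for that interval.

A fifth above D lands on the letter A.
An augmented fifth spans 8 semitones, so D# moves to pitch class 11. On the letter A that is A##.

A##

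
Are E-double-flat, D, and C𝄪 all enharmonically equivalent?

Yes

Ebb = pitch class 2 and D = pitch class 2 and C## = pitch class 2 — the same pitch class, so they are enharmonic equivalents.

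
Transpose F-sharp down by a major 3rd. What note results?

A third below F lands on the letter D.
A major third spans 4 semitones, so F# moves to pitch class 2. On the letter D that is D.

D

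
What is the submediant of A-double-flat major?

Degree 6 takes the letter 5 steps above A, which is F.
In major, degree 6 sits 9 semitones above the tonic. Abb + 9 semitones is pitch class 4, spelled on F as Fb.

Fb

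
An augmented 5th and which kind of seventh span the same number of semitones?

doubly diminished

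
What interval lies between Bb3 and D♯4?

The letter names run B→D, a span of 2 letter steps, so the interval is some kind of third.
Bb to D# is 5 semitones. A major third is 4, so 5 makes it augmented.

augmented third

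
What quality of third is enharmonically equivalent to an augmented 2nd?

An augmented second spans 3 semitones.
A third spanning 3 semitones is minor (the major third is 4).

minor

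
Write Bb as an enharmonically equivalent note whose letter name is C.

Plain C sits 2 semitones above Bb, so on the letter C the same pitch needs a double flat: Cbb.

Cbb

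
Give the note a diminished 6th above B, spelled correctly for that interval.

A sixth above B lands on the letter G.
A diminished sixth spans 7 semitones, so B moves to pitch class 6. On the letter G that is Gb.

Gb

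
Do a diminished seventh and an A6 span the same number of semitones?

No

A diminished seventh spans 9 semitones; an augmented sixth spans 10.
The spans differ, so they are not enharmonic equivalents.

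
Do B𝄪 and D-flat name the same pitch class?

B## is pitch class 1; Db is pitch class 1.
All spellings map to pitch class 1, so they are enharmonically equivalent.

Yes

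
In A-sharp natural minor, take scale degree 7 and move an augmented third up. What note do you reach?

B##

Scale degree 7 of A# natural minor is G#.
An augmented third (5 semitones) above G# lands on the letter B, giving B##.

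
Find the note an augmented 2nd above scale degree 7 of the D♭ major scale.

D#

Scale degree 7 of Db major is C.
An augmented second (3 semitones) above C lands on the letter D, giving D#.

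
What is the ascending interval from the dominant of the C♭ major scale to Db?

The dominant of Cb major is Gb.
Gb up to Db: letters G→D make it a fifth; 7 semitones makes it perfect.

perfect fifth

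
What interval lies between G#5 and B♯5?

major third

The letter names run G→B, a span of 2 letter steps, so the interval is some kind of third.
G# to B# is 4 semitones. A major third is 4, so 4 makes it major.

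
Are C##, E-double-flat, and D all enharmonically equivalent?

Yes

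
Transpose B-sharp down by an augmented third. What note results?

G

B down a major third is G, so the target letter is G.
From B#, an augmented third is 5 semitones down: G.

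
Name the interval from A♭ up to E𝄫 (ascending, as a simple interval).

Counting letters A–B–C–D–E gives a fifth.
Ab→Ebb = 6 semitones, 1 narrower than the perfect fifth (7), so diminished.

diminished fifth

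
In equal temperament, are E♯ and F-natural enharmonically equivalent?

E# is pitch class 5; F is pitch class 5.
All spellings map to pitch class 5, so they are enharmonically equivalent.

Yes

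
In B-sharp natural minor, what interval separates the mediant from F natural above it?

The mediant of B# natural minor is D#.
D# up to F: letters D→F make it a third; 2 semitones makes it diminished.

diminished third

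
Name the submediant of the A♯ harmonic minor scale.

F#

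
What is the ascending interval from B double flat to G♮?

augmented sixth

The letter names run B→G, a span of 5 letter steps, so the interval is some kind of sixth.
Bbb to G is 10 semitones. A major sixth is 9, so 10 makes it augmented.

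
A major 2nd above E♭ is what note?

A second above E lands on the letter F.
A major second spans 2 semitones, so Eb moves to pitch class 5. On the letter F that is F.

F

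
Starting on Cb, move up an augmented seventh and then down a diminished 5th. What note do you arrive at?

An augmented seventh up from Cb is B (letter B, 12 semitones up).
A diminished fifth down from B is E# (letter E, 6 semitones down).

E#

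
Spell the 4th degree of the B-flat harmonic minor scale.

Eb

Degree 4 takes the letter 3 steps above B, which is E.
In harmonic minor, degree 4 sits 5 semitones above the tonic. Bb + 5 semitones is pitch class 3, spelled on E as Eb.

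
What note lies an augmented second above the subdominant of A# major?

E##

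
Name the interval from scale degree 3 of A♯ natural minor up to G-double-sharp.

augmented fifth

Scale degree 3 of A# natural minor is C#.
C# up to G##: letters C→G make it a fifth; 8 semitones makes it augmented.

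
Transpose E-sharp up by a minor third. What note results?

E up a major third is G#, so the target letter is G.
From E#, a minor third is 3 semitones up: G#.

G#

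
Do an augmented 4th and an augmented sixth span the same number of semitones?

No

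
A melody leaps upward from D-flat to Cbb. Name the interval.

The letter names run D→C, a span of 6 letter steps, so the interval is some kind of seventh.
Db to Cbb is 9 semitones. A major seventh is 11, so 9 makes it diminished.

diminished seventh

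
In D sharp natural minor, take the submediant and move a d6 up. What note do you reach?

Gb

The submediant of D# natural minor is B.
A diminished sixth (7 semitones) above B lands on the letter G, giving Gb.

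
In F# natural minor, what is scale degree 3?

A

The F# natural minor scale runs F# G# A B C# D E.
Degree 3 is A.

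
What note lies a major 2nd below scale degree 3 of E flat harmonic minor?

Fb

Scale degree 3 of Eb harmonic minor is Gb.
A major second (2 semitones) below Gb lands on the letter F, giving Fb.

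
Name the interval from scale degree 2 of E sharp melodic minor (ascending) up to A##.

major third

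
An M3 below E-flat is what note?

E down a major third is C, so the target letter is C.
From Eb, a major third is 4 semitones down: Cb.

Cb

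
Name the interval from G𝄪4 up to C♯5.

The letter names run G→C, a span of 3 letter steps, so the interval is some kind of fourth.
G## to C# is 4 semitones. A perfect fourth is 5, so 4 makes it diminished.

diminished fourth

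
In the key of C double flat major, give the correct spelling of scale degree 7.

Bbb

The Cbb major scale runs Cbb Dbb Ebb Fbb Gbb Abb Bbb.
Degree 7 is Bbb.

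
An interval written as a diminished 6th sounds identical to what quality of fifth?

perfect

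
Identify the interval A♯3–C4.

The letter names run A→C, a span of 2 letter steps, so the interval is some kind of third.
A# to C is 2 semitones. A major third is 4, so 2 makes it diminished.

diminished third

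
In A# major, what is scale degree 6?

The A# major scale runs A# B# C## D# E# F## G##.
Degree 6 is F##.

F##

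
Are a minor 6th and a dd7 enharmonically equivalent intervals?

A minor sixth spans 8 semitones; a doubly diminished seventh spans 8.
They are enharmonically equivalent.

Yes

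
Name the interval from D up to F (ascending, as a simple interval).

minor third

The letter names run D→F, a span of 2 letter steps, so the interval is some kind of third.
D to F is 3 semitones. A major third is 4, so 3 makes it minor.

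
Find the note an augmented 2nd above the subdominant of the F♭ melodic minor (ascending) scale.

The subdominant of Fb melodic minor (ascending) is Bbb.
An augmented second (3 semitones) above Bbb lands on the letter C, giving C.

C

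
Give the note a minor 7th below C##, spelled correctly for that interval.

D##

A seventh below C lands on the letter D.
A minor seventh spans 10 semitones, so C## moves to pitch class 4. On the letter D that is D##.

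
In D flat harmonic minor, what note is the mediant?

The Db harmonic minor scale runs Db Eb Fb Gb Ab Bbb C.
Degree 3 is Fb.

Fb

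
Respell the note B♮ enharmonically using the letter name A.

A##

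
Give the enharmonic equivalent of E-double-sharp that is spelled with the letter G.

Gb

Plain G sits 1 semitone above E##, so on the letter G the same pitch needs a flat: Gb.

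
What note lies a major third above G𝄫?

Bbb

G up a major third is B, so the target letter is B.
From Gbb, a major third is 4 semitones up: Bbb.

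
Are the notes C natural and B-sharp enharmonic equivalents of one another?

Yes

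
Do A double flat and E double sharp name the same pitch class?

Two spellings are enharmonically equivalent only if they share a pitch class.
Here Abb → 7, E## → 6; 6 ≠ 7, so they are not.

No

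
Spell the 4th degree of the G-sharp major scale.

The G# major scale runs G# A# B# C# D# E# F##.
Degree 4 is C#.

C#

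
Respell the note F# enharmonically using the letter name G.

Gb

F# is pitch class 6. The letter G alone is pitch class 7.
To reach pitch class 6 from G requires an offset of -1 semitone, i.e. flat: Gb.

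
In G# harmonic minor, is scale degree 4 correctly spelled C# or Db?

Each scale degree takes a distinct letter name. Degree 4 of a scale on G must use the letter C.
C# and Db are enharmonically the same pitch, but only C# uses the letter C, so it is the correct spelling here.

C#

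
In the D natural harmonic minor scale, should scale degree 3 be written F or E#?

Each scale degree takes a distinct letter name. Degree 3 of a scale on D must use the letter F.
F and E# are enharmonically the same pitch, but only F uses the letter F, so it is the correct spelling here.

F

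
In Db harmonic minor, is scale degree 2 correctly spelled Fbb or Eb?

Each scale degree takes a distinct letter name. Degree 2 of a scale on D must use the letter E.
Eb and Fbb are enharmonically the same pitch, but only Eb uses the letter E, so it is the correct spelling here.

Eb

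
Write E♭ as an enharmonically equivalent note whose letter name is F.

Fbb

Plain F sits 2 semitones above Eb, so on the letter F the same pitch needs a double flat: Fbb.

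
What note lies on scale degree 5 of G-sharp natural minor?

D#

Degree 5 takes the letter 4 steps above G, which is D.
In natural minor, degree 5 sits 7 semitones above the tonic. G# + 7 semitones is pitch class 3, spelled on D as D#.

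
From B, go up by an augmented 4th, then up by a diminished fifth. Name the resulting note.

B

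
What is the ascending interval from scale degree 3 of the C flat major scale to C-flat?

Scale degree 3 of Cb major is Eb.
Eb up to Cb: letters E→C make it a sixth; 8 semitones makes it minor.

minor sixth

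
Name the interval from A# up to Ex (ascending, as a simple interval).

augmented fifth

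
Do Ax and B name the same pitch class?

Yes

A## = pitch class 11 and B = pitch class 11 — the same pitch class, so they are enharmonic equivalents.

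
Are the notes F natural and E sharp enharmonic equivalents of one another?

Yes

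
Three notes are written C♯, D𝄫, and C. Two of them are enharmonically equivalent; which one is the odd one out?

C#

In 12-tone equal temperament, enharmonic equivalents share a pitch class. C# is pitch class 1; Dbb is pitch class 0; C is pitch class 0.
Dbb and C share pitch class 0, while C# is pitch class 1.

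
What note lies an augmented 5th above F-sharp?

F up a perfect fifth is C, so the target letter is C.
From F#, an augmented fifth is 8 semitones up: C##.

C##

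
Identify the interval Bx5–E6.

doubly diminished fourth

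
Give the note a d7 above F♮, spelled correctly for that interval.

A seventh above F lands on the letter E.
A diminished seventh spans 9 semitones, so F moves to pitch class 2. On the letter E that is Ebb.

Ebb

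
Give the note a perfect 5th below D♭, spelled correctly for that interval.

D down a perfect fifth is G, so the target letter is G.
From Db, a perfect fifth is 7 semitones down: Gb.

Gb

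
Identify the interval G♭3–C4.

augmented fourth

The letter names run G→C, a span of 3 letter steps, so the interval is some kind of fourth.
Gb to C is 6 semitones. A perfect fourth is 5, so 6 makes it augmented.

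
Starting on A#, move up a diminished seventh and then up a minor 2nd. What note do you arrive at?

A diminished seventh up from A# is G (letter G, 9 semitones up).
A minor second up from G is Ab (letter A, 1 semitone up).

Ab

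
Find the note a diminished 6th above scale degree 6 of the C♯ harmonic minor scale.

Fb

Scale degree 6 of C# harmonic minor is A.
A diminished sixth (7 semitones) above A lands on the letter F, giving Fb.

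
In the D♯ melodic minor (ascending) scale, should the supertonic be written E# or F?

E#

Each scale degree takes a distinct letter name. Degree 2 of a scale on D must use the letter E.
E# and F are enharmonically the same pitch, but only E# uses the letter E, so it is the correct spelling here.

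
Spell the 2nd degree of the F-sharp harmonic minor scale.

G#

Degree 2 takes the letter 1 step above F, which is G.
In harmonic minor, degree 2 sits 2 semitones above the tonic. F# + 2 semitones is pitch class 8, spelled on G as G#.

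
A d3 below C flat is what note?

A third below C lands on the letter A.
A diminished third spans 2 semitones, so Cb moves to pitch class 9. On the letter A that is A.

A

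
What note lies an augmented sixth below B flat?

Dbb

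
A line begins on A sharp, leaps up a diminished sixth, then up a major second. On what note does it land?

G

A diminished sixth up from A# is F (letter F, 7 semitones up).
A major second up from F is G (letter G, 2 semitones up).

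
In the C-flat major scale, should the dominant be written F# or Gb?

Gb

Each scale degree takes a distinct letter name. Degree 5 of a scale on C must use the letter G.
Gb and F# are enharmonically the same pitch, but only Gb uses the letter G, so it is the correct spelling here.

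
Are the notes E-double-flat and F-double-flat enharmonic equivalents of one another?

No

Ebb is pitch class 2; Fbb is pitch class 3.
The pitch classes differ (2 vs. 3), so they are not enharmonic equivalents.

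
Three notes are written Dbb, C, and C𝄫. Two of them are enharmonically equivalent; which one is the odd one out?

Cbb

In 12-tone equal temperament, enharmonic equivalents share a pitch class. Dbb is pitch class 0; C is pitch class 0; Cbb is pitch class 10.
Dbb and C share pitch class 0, while Cbb is pitch class 10.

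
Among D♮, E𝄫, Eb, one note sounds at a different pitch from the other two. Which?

In 12-tone equal temperament, enharmonic equivalents share a pitch class. D is pitch class 2; Ebb is pitch class 2; Eb is pitch class 3.
D and Ebb share pitch class 2, while Eb is pitch class 3.

Eb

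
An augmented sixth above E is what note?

A sixth above E lands on the letter C.
An augmented sixth spans 10 semitones, so E moves to pitch class 2. On the letter C that is C##.

C##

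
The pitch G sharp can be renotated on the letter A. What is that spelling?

Ab

G# is pitch class 8. The letter A alone is pitch class 9.
To reach pitch class 8 from A requires an offset of -1 semitone, i.e. flat: Ab.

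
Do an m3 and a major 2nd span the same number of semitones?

No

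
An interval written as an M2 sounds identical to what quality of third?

A major second spans 2 semitones.
A third spanning 2 semitones is diminished (the major third is 4).

diminished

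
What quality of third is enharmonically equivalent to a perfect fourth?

augmented

A perfect fourth spans 5 semitones.
A third spanning 5 semitones is augmented (the major third is 4).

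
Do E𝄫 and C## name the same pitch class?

Ebb is pitch class 2; C## is pitch class 2.
All spellings map to pitch class 2, so they are enharmonically equivalent.

Yes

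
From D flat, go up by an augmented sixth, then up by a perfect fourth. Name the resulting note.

E

An augmented sixth up from Db is B (letter B, 10 semitones up).
A perfect fourth up from B is E (letter E, 5 semitones up).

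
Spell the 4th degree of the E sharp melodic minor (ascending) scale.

A#

Degree 4 takes the letter 3 steps above E, which is A.
In melodic minor (ascending), degree 4 sits 5 semitones above the tonic. E# + 5 semitones is pitch class 10, spelled on A as A#.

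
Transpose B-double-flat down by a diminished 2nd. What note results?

A second below B lands on the letter A.
A diminished second spans 0 semitones, so Bbb moves to pitch class 9. On the letter A that is A.

A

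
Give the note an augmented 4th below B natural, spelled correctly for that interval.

F

B down a perfect fourth is F#, so the target letter is F.
From B, an augmented fourth is 6 semitones down: F.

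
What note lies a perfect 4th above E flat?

A fourth above E lands on the letter A.
A perfect fourth spans 5 semitones, so Eb moves to pitch class 8. On the letter A that is Ab.

Ab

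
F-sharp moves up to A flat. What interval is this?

diminished third

Counting letters F–G–A gives a third.
F#→Ab = 2 semitones, 2 narrower than the major third (4), so diminished.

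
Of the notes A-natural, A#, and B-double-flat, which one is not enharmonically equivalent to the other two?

A#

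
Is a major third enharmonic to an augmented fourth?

A major third spans 4 semitones; an augmented fourth spans 6.
The spans differ, so they are not enharmonic equivalents.

No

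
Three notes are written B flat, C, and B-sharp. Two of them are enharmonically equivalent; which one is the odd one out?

Bb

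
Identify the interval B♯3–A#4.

Counting letters B–C–D–E–F–G–A gives a seventh.
B#→A# = 10 semitones, 1 narrower than the major seventh (11), so minor.

minor seventh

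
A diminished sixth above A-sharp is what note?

A up a major sixth is F#, so the target letter is F.
From A#, a diminished sixth is 7 semitones up: F.

F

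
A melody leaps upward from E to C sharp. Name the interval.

major sixth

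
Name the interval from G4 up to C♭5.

diminished fourth

The letter names run G→C, a span of 3 letter steps, so the interval is some kind of fourth.
G to Cb is 4 semitones. A perfect fourth is 5, so 4 makes it diminished.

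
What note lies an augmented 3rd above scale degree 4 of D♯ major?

B##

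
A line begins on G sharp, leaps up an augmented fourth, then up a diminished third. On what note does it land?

An augmented fourth up from G# is C## (letter C, 6 semitones up).
A diminished third up from C## is E (letter E, 2 semitones up).

E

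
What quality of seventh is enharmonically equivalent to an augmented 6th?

An augmented sixth spans 10 semitones.
A seventh spanning 10 semitones is minor (the major seventh is 11).

minor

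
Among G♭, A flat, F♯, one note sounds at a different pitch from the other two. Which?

In 12-tone equal temperament, enharmonic equivalents share a pitch class. Gb is pitch class 6; Ab is pitch class 8; F# is pitch class 6.
Gb and F# share pitch class 6, while Ab is pitch class 8.

Ab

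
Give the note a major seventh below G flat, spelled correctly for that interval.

Abb

A seventh below G lands on the letter A.
A major seventh spans 11 semitones, so Gb moves to pitch class 7. On the letter A that is Abb.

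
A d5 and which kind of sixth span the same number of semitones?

A diminished fifth spans 6 semitones.
A sixth spanning 6 semitones is doubly diminished (the major sixth is 9).

doubly diminished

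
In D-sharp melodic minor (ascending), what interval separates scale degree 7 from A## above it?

Scale degree 7 of D# melodic minor (ascending) is C##.
C## up to A##: letters C→A make it a sixth; 9 semitones makes it major.

major sixth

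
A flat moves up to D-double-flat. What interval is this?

The letter names run A→D, a span of 3 letter steps, so the interval is some kind of fourth.
Ab to Dbb is 4 semitones. A perfect fourth is 5, so 4 makes it diminished.

diminished fourth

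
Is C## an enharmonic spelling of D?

C## is pitch class 2; D is pitch class 2.
All spellings map to pitch class 2, so they are enharmonically equivalent.

Yes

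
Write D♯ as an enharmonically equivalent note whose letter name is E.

D# is pitch class 3. The letter E alone is pitch class 4.
To reach pitch class 3 from E requires an offset of -1 semitone, i.e. flat: Eb.

Eb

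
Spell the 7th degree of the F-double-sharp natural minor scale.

The F## natural minor scale runs F## G## A# B# C## D# E#.
Degree 7 is E#.

E#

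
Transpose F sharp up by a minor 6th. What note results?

F up a major sixth is D, so the target letter is D.
From F#, a minor sixth is 8 semitones up: D.

D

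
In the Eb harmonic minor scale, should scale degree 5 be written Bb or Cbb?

Bb

Each scale degree takes a distinct letter name. Degree 5 of a scale on E must use the letter B.
Bb and Cbb are enharmonically the same pitch, but only Bb uses the letter B, so it is the correct spelling here.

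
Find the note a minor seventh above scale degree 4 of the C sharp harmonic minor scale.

Scale degree 4 of C# harmonic minor is F#.
A minor seventh (10 semitones) above F# lands on the letter E, giving E.

E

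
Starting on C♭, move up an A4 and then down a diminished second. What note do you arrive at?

An augmented fourth up from Cb is F (letter F, 6 semitones up).
A diminished second down from F is E# (letter E, 0 semitones down).

E#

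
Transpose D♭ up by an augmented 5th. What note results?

A fifth above D lands on the letter A.
An augmented fifth spans 8 semitones, so Db moves to pitch class 9. On the letter A that is A.

A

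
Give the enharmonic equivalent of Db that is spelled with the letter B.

Plain B sits 2 semitones below Db, so on the letter B the same pitch needs a double sharp: B##.

B##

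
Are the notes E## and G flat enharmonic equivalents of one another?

E## = pitch class 6 and Gb = pitch class 6 — the same pitch class, so they are enharmonic equivalents.

Yes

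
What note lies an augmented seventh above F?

E#

F up a major seventh is E, so the target letter is E.
From F, an augmented seventh is 12 semitones up: E#.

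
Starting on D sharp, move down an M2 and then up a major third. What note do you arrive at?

A major second down from D# is C# (letter C, 2 semitones down).
A major third up from C# is E# (letter E, 4 semitones up).

E#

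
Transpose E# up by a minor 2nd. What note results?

A second above E lands on the letter F.
A minor second spans 1 semitone, so E# moves to pitch class 6. On the letter F that is F#.

F#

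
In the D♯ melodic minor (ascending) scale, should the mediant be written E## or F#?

F#

Each scale degree takes a distinct letter name. Degree 3 of a scale on D must use the letter F.
F# and E## are enharmonically the same pitch, but only F# uses the letter F, so it is the correct spelling here.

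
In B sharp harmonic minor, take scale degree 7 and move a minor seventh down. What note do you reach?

Scale degree 7 of B# harmonic minor is A##.
A minor seventh (10 semitones) below A## lands on the letter B, giving B##.

B##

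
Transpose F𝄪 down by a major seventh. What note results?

A seventh below F lands on the letter G.
A major seventh spans 11 semitones, so F## moves to pitch class 8. On the letter G that is G#.

G#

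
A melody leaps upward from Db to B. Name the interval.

The letter names run D→B, a span of 5 letter steps, so the interval is some kind of sixth.
Db to B is 10 semitones. A major sixth is 9, so 10 makes it augmented.

augmented sixth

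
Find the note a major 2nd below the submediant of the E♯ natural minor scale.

B

The submediant of E# natural minor is C#.
A major second (2 semitones) below C# lands on the letter B, giving B.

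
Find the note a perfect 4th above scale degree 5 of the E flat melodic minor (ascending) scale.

Eb

Scale degree 5 of Eb melodic minor (ascending) is Bb.
A perfect fourth (5 semitones) above Bb lands on the letter E, giving Eb.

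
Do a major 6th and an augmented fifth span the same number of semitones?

No

A major sixth spans 9 semitones; an augmented fifth spans 8.
The spans differ, so they are not enharmonic equivalents.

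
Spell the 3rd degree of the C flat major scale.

Eb

Degree 3 takes the letter 2 steps above C, which is E.
In major, degree 3 sits 4 semitones above the tonic. Cb + 4 semitones is pitch class 3, spelled on E as Eb.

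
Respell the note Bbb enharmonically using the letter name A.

Bbb is pitch class 9. The letter A alone is pitch class 9.
Pitch class 9 on A needs no accidental: A.

A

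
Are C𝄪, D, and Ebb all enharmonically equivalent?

Yes

C## = pitch class 2 and D = pitch class 2 and Ebb = pitch class 2 — the same pitch class, so they are enharmonic equivalents.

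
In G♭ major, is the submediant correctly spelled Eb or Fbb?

Each scale degree takes a distinct letter name. Degree 6 of a scale on G must use the letter E.
Eb and Fbb are enharmonically the same pitch, but only Eb uses the letter E, so it is the correct spelling here.

Eb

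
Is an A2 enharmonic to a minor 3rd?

An augmented second spans 3 semitones; a minor third spans 3.
They are enharmonically equivalent.

Yes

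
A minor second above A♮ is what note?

Bb

A second above A lands on the letter B.
A minor second spans 1 semitone, so A moves to pitch class 10. On the letter B that is Bb.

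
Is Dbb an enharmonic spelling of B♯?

Yes

Dbb = pitch class 0 and B# = pitch class 0 — the same pitch class, so they are enharmonic equivalents.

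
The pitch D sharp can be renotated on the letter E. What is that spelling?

Eb

Plain E sits 1 semitone above D#, so on the letter E the same pitch needs a flat: Eb.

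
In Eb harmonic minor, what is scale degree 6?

Cb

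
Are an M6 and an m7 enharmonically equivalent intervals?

No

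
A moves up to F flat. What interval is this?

diminished sixth

Counting letters A–B–C–D–E–F gives a sixth.
A→Fb = 7 semitones, 2 narrower than the major sixth (9), so diminished.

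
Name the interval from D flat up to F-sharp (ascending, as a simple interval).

Counting letters D–E–F gives a third.
Db→F# = 5 semitones, 1 wider than the major third (4), so augmented.

augmented third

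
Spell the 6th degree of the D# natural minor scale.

B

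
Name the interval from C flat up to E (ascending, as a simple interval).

augmented third

Counting letters C–D–E gives a third.
Cb→E = 5 semitones, 1 wider than the major third (4), so augmented.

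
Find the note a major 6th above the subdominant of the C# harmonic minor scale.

D#

The subdominant of C# harmonic minor is F#.
A major sixth (9 semitones) above F# lands on the letter D, giving D#.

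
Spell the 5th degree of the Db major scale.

Ab

Degree 5 takes the letter 4 steps above D, which is A.
In major, degree 5 sits 7 semitones above the tonic. Db + 7 semitones is pitch class 8, spelled on A as Ab.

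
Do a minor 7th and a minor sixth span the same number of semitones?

No

A minor seventh spans 10 semitones; a minor sixth spans 8.
The spans differ, so they are not enharmonic equivalents.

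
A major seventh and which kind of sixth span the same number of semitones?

doubly augmented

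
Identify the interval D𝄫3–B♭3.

augmented sixth

The letter names run D→B, a span of 5 letter steps, so the interval is some kind of sixth.
Dbb to Bb is 10 semitones. A major sixth is 9, so 10 makes it augmented.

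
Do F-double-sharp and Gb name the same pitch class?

No

F## is pitch class 7; Gb is pitch class 6.
The pitch classes differ (7 vs. 6), so they are not enharmonic equivalents.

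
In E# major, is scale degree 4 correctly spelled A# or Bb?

A#

Each scale degree takes a distinct letter name. Degree 4 of a scale on E must use the letter A.
A# and Bb are enharmonically the same pitch, but only A# uses the letter A, so it is the correct spelling here.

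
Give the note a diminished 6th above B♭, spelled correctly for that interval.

B up a major sixth is G#, so the target letter is G.
From Bb, a diminished sixth is 7 semitones up: Gbb.

Gbb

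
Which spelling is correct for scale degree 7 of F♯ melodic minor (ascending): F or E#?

Each scale degree takes a distinct letter name. Degree 7 of a scale on F must use the letter E.
E# and F are enharmonically the same pitch, but only E# uses the letter E, so it is the correct spelling here.

E#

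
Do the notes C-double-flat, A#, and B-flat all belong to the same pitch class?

Yes

Cbb is pitch class 10; A# is pitch class 10; Bb is pitch class 10.
All spellings map to pitch class 10, so they are enharmonically equivalent.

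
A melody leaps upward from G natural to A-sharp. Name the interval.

Counting letters G–A gives a second.
G→A# = 3 semitones, 1 wider than the major second (2), so augmented.

augmented second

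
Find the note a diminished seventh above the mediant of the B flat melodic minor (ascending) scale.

The mediant of Bb melodic minor (ascending) is Db.
A diminished seventh (9 semitones) above Db lands on the letter C, giving Cbb.

Cbb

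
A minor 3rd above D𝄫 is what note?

Fbb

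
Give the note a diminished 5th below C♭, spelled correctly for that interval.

A fifth below C lands on the letter F.
A diminished fifth spans 6 semitones, so Cb moves to pitch class 5. On the letter F that is F.

F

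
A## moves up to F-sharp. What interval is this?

Counting letters A–B–C–D–E–F gives a sixth.
A##→F# = 7 semitones, 2 narrower than the major sixth (9), so diminished.

diminished sixth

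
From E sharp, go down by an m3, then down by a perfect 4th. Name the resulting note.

G##

A minor third down from E# is C## (letter C, 3 semitones down).
A perfect fourth down from C## is G## (letter G, 5 semitones down).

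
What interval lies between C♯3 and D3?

minor second

Counting letters C–D gives a second.
C#→D = 1 semitone, 1 narrower than the major second (2), so minor.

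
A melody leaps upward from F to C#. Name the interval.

augmented fifth

The letter names run F→C, a span of 4 letter steps, so the interval is some kind of fifth.
F to C# is 8 semitones. A perfect fifth is 7, so 8 makes it augmented.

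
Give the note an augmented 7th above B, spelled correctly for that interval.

A##

B up a major seventh is A#, so the target letter is A.
From B, an augmented seventh is 12 semitones up: A##.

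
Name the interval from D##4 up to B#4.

The letter names run D→B, a span of 5 letter steps, so the interval is some kind of sixth.
D## to B# is 8 semitones. A major sixth is 9, so 8 makes it minor.

minor sixth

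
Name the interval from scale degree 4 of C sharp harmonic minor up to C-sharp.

Scale degree 4 of C# harmonic minor is F#.
F# up to C#: letters F→C make it a fifth; 7 semitones makes it perfect.

perfect fifth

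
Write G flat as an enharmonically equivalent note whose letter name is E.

Gb is pitch class 6. The letter E alone is pitch class 4.
To reach pitch class 6 from E requires an offset of +2 semitones, i.e. double sharp: E##.

E##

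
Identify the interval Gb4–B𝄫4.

minor third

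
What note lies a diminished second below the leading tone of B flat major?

The leading tone of Bb major is A.
A diminished second (0 semitones) below A lands on the letter G, giving G##.

G##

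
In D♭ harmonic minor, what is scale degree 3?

The Db harmonic minor scale runs Db Eb Fb Gb Ab Bbb C.
Degree 3 is Fb.

Fb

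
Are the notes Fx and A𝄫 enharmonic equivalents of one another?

Yes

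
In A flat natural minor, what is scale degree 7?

Gb

Degree 7 takes the letter 6 steps above A, which is G.
In natural minor, degree 7 sits 10 semitones above the tonic. Ab + 10 semitones is pitch class 6, spelled on G as Gb.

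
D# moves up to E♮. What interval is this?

minor second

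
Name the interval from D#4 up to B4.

minor sixth

Counting letters D–E–F–G–A–B gives a sixth.
D#→B = 8 semitones, 1 narrower than the major sixth (9), so minor.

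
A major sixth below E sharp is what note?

G#

E down a major sixth is G, so the target letter is G.
From E#, a major sixth is 9 semitones down: G#.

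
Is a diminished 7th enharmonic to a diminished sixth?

A diminished seventh spans 9 semitones; a diminished sixth spans 7.
The spans differ, so they are not enharmonic equivalents.

No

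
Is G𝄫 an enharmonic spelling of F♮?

Gbb = pitch class 5 and F = pitch class 5 — the same pitch class, so they are enharmonic equivalents.

Yes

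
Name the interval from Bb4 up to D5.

major third

Counting letters B–C–D gives a third.
Bb→D = 4 semitones, exactly the major third.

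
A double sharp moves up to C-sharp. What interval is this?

Counting letters A–B–C gives a third.
A##→C# = 2 semitones, 2 narrower than the major third (4), so diminished.

diminished third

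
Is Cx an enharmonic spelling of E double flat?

Yes

C## = pitch class 2 and Ebb = pitch class 2 — the same pitch class, so they are enharmonic equivalents.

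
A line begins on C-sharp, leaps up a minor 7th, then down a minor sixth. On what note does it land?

D#

A minor seventh up from C# is B (letter B, 10 semitones up).
A minor sixth down from B is D# (letter D, 8 semitones down).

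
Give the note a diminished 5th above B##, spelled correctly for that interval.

F##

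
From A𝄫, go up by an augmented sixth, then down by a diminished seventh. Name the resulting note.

An augmented sixth up from Abb is F (letter F, 10 semitones up).
A diminished seventh down from F is G# (letter G, 9 semitones down).

G#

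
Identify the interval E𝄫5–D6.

Counting letters E–F–G–A–B–C–D gives a seventh.
Ebb→D = 12 semitones, 1 wider than the major seventh (11), so augmented.

augmented seventh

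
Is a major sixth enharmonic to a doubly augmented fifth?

A major sixth spans 9 semitones; a doubly augmented fifth spans 9.
They are enharmonically equivalent.

Yes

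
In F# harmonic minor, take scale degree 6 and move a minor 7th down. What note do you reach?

E

Scale degree 6 of F# harmonic minor is D.
A minor seventh (10 semitones) below D lands on the letter E, giving E.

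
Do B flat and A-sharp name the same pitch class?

Yes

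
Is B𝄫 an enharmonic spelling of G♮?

No

Two spellings are enharmonically equivalent only if they share a pitch class.
Here Bbb → 9, G → 7; 7 ≠ 9, so they are not.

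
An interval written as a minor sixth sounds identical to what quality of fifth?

augmented

A minor sixth spans 8 semitones.
A fifth spanning 8 semitones is augmented (the perfect fifth is 7).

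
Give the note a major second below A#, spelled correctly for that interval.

G#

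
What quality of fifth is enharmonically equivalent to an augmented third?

doubly diminished

An augmented third spans 5 semitones.
A fifth spanning 5 semitones is doubly diminished (the perfect fifth is 7).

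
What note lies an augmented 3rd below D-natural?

Bbb

D down a major third is Bb, so the target letter is B.
From D, an augmented third is 5 semitones down: Bbb.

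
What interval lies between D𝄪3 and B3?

diminished sixth

The letter names run D→B, a span of 5 letter steps, so the interval is some kind of sixth.
D## to B is 7 semitones. A major sixth is 9, so 7 makes it diminished.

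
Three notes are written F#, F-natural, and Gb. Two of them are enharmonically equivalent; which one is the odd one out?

F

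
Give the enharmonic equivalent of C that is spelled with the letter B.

C is pitch class 0. The letter B alone is pitch class 11.
To reach pitch class 0 from B requires an offset of +1 semitone, i.e. sharp: B#.

B#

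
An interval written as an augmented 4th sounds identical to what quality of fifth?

An augmented fourth spans 6 semitones.
A fifth spanning 6 semitones is diminished (the perfect fifth is 7).

diminished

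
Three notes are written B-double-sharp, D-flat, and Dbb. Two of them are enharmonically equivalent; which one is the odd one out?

Dbb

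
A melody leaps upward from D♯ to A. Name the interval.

Counting letters D–E–F–G–A gives a fifth.
D#→A = 6 semitones, 1 narrower than the perfect fifth (7), so diminished.

diminished fifth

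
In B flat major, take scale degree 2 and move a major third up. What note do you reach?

E

Scale degree 2 of Bb major is C.
A major third (4 semitones) above C lands on the letter E, giving E.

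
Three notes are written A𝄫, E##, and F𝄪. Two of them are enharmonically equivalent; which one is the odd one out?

E##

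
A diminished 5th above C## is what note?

A fifth above C lands on the letter G.
A diminished fifth spans 6 semitones, so C## moves to pitch class 8. On the letter G that is G#.

G#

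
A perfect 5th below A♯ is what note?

D#

A fifth below A lands on the letter D.
A perfect fifth spans 7 semitones, so A# moves to pitch class 3. On the letter D that is D#.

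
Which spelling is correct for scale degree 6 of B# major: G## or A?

Each scale degree takes a distinct letter name. Degree 6 of a scale on B must use the letter G.
G## and A are enharmonically the same pitch, but only G## uses the letter G, so it is the correct spelling here.

G##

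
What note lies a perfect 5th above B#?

A fifth above B lands on the letter F.
A perfect fifth spans 7 semitones, so B# moves to pitch class 7. On the letter F that is F##.

F##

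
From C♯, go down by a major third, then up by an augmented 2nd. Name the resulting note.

A major third down from C# is A (letter A, 4 semitones down).
An augmented second up from A is B# (letter B, 3 semitones up).

B#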